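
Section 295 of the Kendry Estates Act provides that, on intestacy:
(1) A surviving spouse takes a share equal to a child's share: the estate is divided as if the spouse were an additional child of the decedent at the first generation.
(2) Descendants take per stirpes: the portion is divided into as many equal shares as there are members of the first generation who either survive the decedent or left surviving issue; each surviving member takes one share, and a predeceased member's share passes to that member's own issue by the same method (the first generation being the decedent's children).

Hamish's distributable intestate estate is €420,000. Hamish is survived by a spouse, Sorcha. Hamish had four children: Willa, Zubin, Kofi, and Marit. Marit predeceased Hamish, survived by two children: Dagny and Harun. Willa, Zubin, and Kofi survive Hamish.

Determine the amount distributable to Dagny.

The spouse counts as an additional share at the children's level, so there are 5 primary shares of €84,000. Sorcha takes one such share (€84,000).
The children's combined portion (€336,000) is divided into 4 shares of €84,000: Willa, Zubin, and Kofi each take €84,000; Marit's €84,000 share passes to Marit's issue.
Marit's share (€84,000) is divided into 2 shares of €42,000: Dagny and Harun each take €42,000.

Dagny receives €42,000.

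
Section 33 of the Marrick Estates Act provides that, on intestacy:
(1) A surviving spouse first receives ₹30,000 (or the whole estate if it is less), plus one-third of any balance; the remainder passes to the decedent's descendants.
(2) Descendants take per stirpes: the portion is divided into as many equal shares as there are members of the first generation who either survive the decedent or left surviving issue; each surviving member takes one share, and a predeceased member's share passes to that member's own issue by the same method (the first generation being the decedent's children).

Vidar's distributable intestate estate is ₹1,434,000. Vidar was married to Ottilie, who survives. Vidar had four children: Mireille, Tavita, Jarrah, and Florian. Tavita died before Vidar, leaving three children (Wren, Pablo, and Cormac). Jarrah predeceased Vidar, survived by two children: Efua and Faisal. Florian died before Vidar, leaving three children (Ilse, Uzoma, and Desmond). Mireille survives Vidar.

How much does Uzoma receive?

Ottilie first takes ₹30,000, leaving a balance of ₹1,404,000. Ottilie then takes one-third of the balance (₹468,000), for a total of ₹498,000. The remaining ₹936,000 passes to the descendants.
The descendants' portion (₹936,000) is divided into 4 shares of ₹234,000: Mireille takes ₹234,000; Tavita's ₹234,000 share passes to Tavita's issue; Jarrah's ₹234,000 share passes to Jarrah's issue; Florian's ₹234,000 share passes to Florian's issue.
Tavita's share (₹234,000) is divided into 3 shares of ₹78,000: Wren, Pablo, and Cormac each take ₹78,000.
Jarrah's share (₹234,000) is divided into 2 shares of ₹117,000: Efua and Faisal each take ₹117,000.
Florian's share (₹234,000) is divided into 3 shares of ₹78,000: Ilse, Uzoma, and Desmond each take ₹78,000.

Uzoma receives ₹78,000.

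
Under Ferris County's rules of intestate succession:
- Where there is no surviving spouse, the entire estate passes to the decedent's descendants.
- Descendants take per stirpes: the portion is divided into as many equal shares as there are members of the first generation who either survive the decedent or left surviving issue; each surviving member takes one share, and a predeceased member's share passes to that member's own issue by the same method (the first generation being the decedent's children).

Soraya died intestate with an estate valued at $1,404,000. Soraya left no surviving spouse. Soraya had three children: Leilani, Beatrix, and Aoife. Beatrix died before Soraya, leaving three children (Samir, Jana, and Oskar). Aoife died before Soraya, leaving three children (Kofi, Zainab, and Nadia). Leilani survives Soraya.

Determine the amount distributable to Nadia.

Nadia receives $156,000.

The entire $1,404,000 passes to the descendants.
That amount ($1,404,000) is divided into 3 shares of $468,000: Leilani takes $468,000; Beatrix's $468,000 share passes to Beatrix's issue; Aoife's $468,000 share passes to Aoife's issue.
Beatrix's share ($468,000) is divided into 3 shares of $156,000: Samir, Jana, and Oskar each take $156,000.
Aoife's share ($468,000) is divided into 3 shares of $156,000: Kofi, Zainab, and Nadia each take $156,000.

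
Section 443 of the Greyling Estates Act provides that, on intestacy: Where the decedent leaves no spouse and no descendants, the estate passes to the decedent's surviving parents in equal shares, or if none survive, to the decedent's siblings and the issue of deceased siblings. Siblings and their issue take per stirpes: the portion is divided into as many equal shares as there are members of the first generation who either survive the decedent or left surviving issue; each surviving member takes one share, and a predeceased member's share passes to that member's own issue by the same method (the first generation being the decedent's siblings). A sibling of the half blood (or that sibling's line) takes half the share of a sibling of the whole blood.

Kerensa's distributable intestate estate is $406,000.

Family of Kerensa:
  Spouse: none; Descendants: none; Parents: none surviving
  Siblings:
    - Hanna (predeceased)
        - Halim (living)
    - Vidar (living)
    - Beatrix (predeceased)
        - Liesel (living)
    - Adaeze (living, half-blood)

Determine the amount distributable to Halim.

Halim receives $116,000.

The entire $406,000 passes to the siblings and their issue.
Counting each half-blood sibling's line as half a unit, there are 7/2 units in $406,000, so one unit is $116,000. Whole-blood lines (Hanna, Vidar, and Beatrix) take $116,000 each; half-blood lines (Adaeze) take $58,000 each.
Hanna's share ($116,000) passes entirely to Halim.
Beatrix's share ($116,000) passes entirely to Liesel.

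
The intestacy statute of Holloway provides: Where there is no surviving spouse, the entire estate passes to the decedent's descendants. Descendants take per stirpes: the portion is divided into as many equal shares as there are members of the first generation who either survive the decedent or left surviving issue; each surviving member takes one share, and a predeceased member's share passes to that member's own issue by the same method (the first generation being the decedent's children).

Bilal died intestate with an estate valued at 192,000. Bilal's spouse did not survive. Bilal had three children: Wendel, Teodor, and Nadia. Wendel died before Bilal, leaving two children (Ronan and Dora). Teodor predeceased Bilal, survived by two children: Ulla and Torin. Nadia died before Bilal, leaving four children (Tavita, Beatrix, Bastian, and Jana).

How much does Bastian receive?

The entire 192,000 passes to the descendants.
That amount (192,000) is divided into 3 shares of 64,000: Wendel's 64,000 share passes to Wendel's issue; Teodor's 64,000 share passes to Teodor's issue; Nadia's 64,000 share passes to Nadia's issue.
Wendel's share (64,000) is divided into 2 shares of 32,000: Ronan and Dora each take 32,000.
Teodor's share (64,000) is divided into 2 shares of 32,000: Ulla and Torin each take 32,000.
Nadia's share (64,000) is divided into 4 shares of 16,000: Tavita, Beatrix, Bastian, and Jana each take 16,000.

Bastian receives 16,000.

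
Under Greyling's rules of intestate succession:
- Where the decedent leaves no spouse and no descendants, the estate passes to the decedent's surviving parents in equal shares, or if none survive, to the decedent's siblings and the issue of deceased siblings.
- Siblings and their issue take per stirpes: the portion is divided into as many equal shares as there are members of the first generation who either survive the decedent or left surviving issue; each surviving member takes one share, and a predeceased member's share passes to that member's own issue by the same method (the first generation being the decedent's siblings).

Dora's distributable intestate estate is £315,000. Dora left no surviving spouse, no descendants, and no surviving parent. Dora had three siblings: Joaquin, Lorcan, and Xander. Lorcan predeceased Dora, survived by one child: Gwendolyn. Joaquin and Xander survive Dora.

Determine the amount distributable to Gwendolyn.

Gwendolyn receives £105,000.

The entire £315,000 passes to the siblings and their issue.
That amount (£315,000) is divided into 3 shares of £105,000: Joaquin and Xander each take £105,000; Lorcan's £105,000 share passes to Lorcan's issue.
Lorcan's share (£105,000) passes entirely to Gwendolyn.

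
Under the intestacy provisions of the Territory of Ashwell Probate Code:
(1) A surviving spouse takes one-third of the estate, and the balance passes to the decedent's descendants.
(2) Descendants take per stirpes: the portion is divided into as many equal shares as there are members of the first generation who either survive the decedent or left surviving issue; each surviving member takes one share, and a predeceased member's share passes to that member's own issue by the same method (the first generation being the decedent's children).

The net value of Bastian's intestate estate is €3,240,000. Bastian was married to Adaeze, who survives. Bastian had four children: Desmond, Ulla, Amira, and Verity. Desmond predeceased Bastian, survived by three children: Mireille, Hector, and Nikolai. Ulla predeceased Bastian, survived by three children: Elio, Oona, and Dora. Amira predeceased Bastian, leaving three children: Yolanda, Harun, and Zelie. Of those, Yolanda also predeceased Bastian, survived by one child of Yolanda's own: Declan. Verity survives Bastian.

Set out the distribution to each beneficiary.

Adaeze: €1,080,000; Mireille: €180,000; Hector: €180,000; Nikolai: €180,000; Elio: €180,000; Oona: €180,000; Dora: €180,000; Declan: €180,000; Harun: €180,000; Zelie: €180,000; Verity: €540,000

Adaeze takes one-third of €3,240,000 = €1,080,000. The remaining €2,160,000 passes to the descendants.
The descendants' portion (€2,160,000) is divided into 4 shares of €540,000: Verity takes €540,000; Desmond's €540,000 share passes to Desmond's issue; Ulla's €540,000 share passes to Ulla's issue; Amira's €540,000 share passes to Amira's issue.
Desmond's share (€540,000) is divided into 3 shares of €180,000: Mireille, Hector, and Nikolai each take €180,000.
Ulla's share (€540,000) is divided into 3 shares of €180,000: Elio, Oona, and Dora each take €180,000.
Amira's share (€540,000) is divided into 3 shares of €180,000: Harun and Zelie each take €180,000; Yolanda's €180,000 share passes to Yolanda's issue.
Yolanda's share (€180,000) passes entirely to Declan.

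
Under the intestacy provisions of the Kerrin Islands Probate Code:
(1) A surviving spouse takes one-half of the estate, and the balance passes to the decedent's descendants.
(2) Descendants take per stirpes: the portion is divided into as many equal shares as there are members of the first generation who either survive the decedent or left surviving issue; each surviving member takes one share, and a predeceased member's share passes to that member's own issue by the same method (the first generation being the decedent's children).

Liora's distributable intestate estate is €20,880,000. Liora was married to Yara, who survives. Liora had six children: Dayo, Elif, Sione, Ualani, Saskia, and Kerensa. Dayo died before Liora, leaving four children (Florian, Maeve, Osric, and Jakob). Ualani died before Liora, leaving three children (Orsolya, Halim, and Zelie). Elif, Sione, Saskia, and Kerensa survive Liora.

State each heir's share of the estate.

Yara takes one-half of €20,880,000 = €10,440,000. The remaining €10,440,000 passes to the descendants.
The descendants' portion (€10,440,000) is divided into 6 shares of €1,740,000: Elif, Sione, Saskia, and Kerensa each take €1,740,000; Dayo's €1,740,000 share passes to Dayo's issue; Ualani's €1,740,000 share passes to Ualani's issue.
Dayo's share (€1,740,000) is divided into 4 shares of €435,000: Florian, Maeve, Osric, and Jakob each take €435,000.
Ualani's share (€1,740,000) is divided into 3 shares of €580,000: Orsolya, Halim, and Zelie each take €580,000.

Yara: €10,440,000; Florian: €435,000; Maeve: €435,000; Osric: €435,000; Jakob: €435,000; Elif: €1,740,000; Sione: €1,740,000; Orsolya: €580,000; Halim: €580,000; Zelie: €580,000; Saskia: €1,740,000; Kerensa: €1,740,000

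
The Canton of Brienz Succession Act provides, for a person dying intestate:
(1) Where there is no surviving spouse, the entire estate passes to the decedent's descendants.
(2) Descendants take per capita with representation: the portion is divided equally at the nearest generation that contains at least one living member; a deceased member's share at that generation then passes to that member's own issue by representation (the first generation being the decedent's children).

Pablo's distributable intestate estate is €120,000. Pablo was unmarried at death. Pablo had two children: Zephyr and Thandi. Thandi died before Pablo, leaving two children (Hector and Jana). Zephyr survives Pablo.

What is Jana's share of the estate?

Jana receives €30,000.

The entire €120,000 passes to the descendants.
That amount (€120,000) is divided into 2 shares of €60,000: Zephyr takes €60,000; Thandi's €60,000 share passes to Thandi's issue.
Thandi's share (€60,000) is divided into 2 shares of €30,000: Hector and Jana each take €30,000.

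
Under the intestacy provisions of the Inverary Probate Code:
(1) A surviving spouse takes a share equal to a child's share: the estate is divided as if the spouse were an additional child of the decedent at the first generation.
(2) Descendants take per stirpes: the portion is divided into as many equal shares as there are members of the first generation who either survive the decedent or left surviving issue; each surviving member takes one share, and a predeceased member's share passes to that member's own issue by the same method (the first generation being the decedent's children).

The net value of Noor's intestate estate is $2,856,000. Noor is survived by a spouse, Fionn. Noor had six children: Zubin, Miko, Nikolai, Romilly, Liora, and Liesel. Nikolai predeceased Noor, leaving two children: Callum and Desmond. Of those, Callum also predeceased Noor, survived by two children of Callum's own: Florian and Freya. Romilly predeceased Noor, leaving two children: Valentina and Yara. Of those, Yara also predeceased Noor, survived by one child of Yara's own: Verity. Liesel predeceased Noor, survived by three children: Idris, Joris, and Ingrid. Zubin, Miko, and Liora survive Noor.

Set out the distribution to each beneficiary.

The spouse counts as an additional share at the children's level, so there are 7 primary shares of $408,000. Fionn takes one such share ($408,000).
The children's combined portion ($2,448,000) is divided into 6 shares of $408,000: Zubin, Miko, and Liora each take $408,000; Nikolai's $408,000 share passes to Nikolai's issue; Romilly's $408,000 share passes to Romilly's issue; Liesel's $408,000 share passes to Liesel's issue.
Nikolai's share ($408,000) is divided into 2 shares of $204,000: Desmond takes $204,000; Callum's $204,000 share passes to Callum's issue.
Callum's share ($204,000) is divided into 2 shares of $102,000: Florian and Freya each take $102,000.
Romilly's share ($408,000) is divided into 2 shares of $204,000: Valentina takes $204,000; Yara's $204,000 share passes to Yara's issue.
Yara's share ($204,000) passes entirely to Verity.
Liesel's share ($408,000) is divided into 3 shares of $136,000: Idris, Joris, and Ingrid each take $136,000.

Fionn: $408,000; Zubin: $408,000; Miko: $408,000; Florian: $102,000; Freya: $102,000; Desmond: $204,000; Valentina: $204,000; Verity: $204,000; Liora: $408,000; Idris: $136,000; Joris: $136,000; Ingrid: $136,000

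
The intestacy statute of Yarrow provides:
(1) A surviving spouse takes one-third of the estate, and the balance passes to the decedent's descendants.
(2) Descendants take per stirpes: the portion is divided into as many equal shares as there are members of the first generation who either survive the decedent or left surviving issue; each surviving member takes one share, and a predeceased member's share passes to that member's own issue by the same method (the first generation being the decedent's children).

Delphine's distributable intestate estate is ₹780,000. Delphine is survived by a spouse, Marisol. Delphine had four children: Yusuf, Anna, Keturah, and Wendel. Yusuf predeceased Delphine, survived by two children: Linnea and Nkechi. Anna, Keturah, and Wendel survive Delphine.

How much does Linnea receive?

Linnea receives ₹65,000.

Marisol takes one-third of ₹780,000 = ₹260,000. The remaining ₹520,000 passes to the descendants.
The descendants' portion (₹520,000) is divided into 4 shares of ₹130,000: Anna, Keturah, and Wendel each take ₹130,000; Yusuf's ₹130,000 share passes to Yusuf's issue.
Yusuf's share (₹130,000) is divided into 2 shares of ₹65,000: Linnea and Nkechi each take ₹65,000.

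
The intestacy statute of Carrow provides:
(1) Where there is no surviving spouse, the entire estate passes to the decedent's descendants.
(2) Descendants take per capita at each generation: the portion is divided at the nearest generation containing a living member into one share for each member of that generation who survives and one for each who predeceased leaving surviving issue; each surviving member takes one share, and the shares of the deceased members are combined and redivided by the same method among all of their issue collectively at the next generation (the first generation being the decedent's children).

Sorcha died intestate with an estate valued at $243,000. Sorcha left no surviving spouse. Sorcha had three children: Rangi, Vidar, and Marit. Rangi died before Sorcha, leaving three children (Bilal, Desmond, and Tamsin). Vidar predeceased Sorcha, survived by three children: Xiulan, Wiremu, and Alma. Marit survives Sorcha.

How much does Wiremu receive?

Wiremu receives $27,000.

The entire $243,000 passes to the descendants.
That amount ($243,000) is divided at the children's generation into 3 shares of $81,000. Marit takes $81,000. The 2 shares of the deceased (Rangi and Vidar) are combined into a pool of $162,000.
That pool ($162,000) is divided at the grandchildren's generation equally among Bilal, Desmond, Tamsin, Xiulan, Wiremu, and Alma: $27,000 each.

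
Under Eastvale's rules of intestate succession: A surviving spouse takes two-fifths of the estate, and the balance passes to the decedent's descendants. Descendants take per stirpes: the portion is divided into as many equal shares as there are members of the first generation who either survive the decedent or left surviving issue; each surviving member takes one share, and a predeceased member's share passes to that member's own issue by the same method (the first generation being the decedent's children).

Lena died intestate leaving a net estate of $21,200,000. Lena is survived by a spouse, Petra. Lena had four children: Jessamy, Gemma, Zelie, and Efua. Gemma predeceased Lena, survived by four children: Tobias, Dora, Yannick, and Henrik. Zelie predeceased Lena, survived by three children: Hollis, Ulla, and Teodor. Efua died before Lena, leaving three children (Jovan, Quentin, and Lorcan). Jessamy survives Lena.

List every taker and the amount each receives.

Petra takes two-fifths of $21,200,000 = $8,480,000. The remaining $12,720,000 passes to the descendants.
The descendants' portion ($12,720,000) is divided into 4 shares of $3,180,000: Jessamy takes $3,180,000; Gemma's $3,180,000 share passes to Gemma's issue; Zelie's $3,180,000 share passes to Zelie's issue; Efua's $3,180,000 share passes to Efua's issue.
Gemma's share ($3,180,000) is divided into 4 shares of $795,000: Tobias, Dora, Yannick, and Henrik each take $795,000.
Zelie's share ($3,180,000) is divided into 3 shares of $1,060,000: Hollis, Ulla, and Teodor each take $1,060,000.
Efua's share ($3,180,000) is divided into 3 shares of $1,060,000: Jovan, Quentin, and Lorcan each take $1,060,000.

Petra: $8,480,000; Jessamy: $3,180,000; Tobias: $795,000; Dora: $795,000; Yannick: $795,000; Henrik: $795,000; Hollis: $1,060,000; Ulla: $1,060,000; Teodor: $1,060,000; Jovan: $1,060,000; Quentin: $1,060,000; Lorcan: $1,060,000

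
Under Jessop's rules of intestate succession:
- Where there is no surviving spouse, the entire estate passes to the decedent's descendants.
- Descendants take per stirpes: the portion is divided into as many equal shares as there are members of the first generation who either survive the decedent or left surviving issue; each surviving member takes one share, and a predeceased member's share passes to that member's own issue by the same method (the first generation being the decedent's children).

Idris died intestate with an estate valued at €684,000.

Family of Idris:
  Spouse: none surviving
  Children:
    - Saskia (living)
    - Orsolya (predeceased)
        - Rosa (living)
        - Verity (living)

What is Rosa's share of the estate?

Rosa receives €171,000.

The entire €684,000 passes to the descendants.
That amount (€684,000) is divided into 2 shares of €342,000: Saskia takes €342,000; Orsolya's €342,000 share passes to Orsolya's issue.
Orsolya's share (€342,000) is divided into 2 shares of €171,000: Rosa and Verity each take €171,000.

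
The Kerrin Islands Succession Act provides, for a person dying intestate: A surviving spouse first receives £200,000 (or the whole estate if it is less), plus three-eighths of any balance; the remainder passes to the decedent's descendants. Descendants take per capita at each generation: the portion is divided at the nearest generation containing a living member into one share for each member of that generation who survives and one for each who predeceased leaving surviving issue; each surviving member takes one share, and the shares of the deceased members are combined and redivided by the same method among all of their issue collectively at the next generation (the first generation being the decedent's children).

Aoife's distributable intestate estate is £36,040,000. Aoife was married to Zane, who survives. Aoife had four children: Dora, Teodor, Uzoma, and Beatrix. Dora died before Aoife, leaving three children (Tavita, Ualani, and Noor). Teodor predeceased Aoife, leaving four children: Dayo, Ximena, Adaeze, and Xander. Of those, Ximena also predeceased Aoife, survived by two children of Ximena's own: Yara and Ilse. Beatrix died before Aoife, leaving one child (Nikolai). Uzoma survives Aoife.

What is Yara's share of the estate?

Zane first takes £200,000, leaving a balance of £35,840,000. Zane then takes three-eighths of the balance (£13,440,000), for a total of £13,640,000. The remaining £22,400,000 passes to the descendants.
The descendants' portion (£22,400,000) is divided at the children's generation into 4 shares of £5,600,000. Uzoma takes £5,600,000. The 3 shares of the deceased (Dora, Teodor, and Beatrix) are combined into a pool of £16,800,000.
That pool (£16,800,000) is divided at the grandchildren's generation into 8 shares of £2,100,000. Tavita, Ualani, Noor, Dayo, Adaeze, Xander, and Nikolai each take £2,100,000. The remaining share for the deceased Ximena (£2,100,000) is carried to the next generation.
That pool (£2,100,000) is divided at the great-grandchildren's generation equally among Yara and Ilse: £1,050,000 each.

Yara receives £1,050,000.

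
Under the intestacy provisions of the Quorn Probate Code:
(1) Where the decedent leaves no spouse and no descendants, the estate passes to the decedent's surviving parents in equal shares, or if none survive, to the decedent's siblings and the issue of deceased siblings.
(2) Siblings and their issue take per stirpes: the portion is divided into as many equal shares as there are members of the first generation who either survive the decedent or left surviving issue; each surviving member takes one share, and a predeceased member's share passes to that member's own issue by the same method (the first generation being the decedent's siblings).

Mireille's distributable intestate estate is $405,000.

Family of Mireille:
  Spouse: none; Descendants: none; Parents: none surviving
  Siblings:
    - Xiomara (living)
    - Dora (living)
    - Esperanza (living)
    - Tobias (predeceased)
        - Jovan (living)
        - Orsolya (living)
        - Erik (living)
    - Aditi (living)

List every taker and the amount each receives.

The entire $405,000 passes to the siblings and their issue.
That amount ($405,000) is divided into 5 shares of $81,000: Xiomara, Dora, Esperanza, and Aditi each take $81,000; Tobias's $81,000 share passes to Tobias's issue.
Tobias's share ($81,000) is divided into 3 shares of $27,000: Jovan, Orsolya, and Erik each take $27,000.

Xiomara: $81,000; Dora: $81,000; Esperanza: $81,000; Jovan: $27,000; Orsolya: $27,000; Erik: $27,000; Aditi: $81,000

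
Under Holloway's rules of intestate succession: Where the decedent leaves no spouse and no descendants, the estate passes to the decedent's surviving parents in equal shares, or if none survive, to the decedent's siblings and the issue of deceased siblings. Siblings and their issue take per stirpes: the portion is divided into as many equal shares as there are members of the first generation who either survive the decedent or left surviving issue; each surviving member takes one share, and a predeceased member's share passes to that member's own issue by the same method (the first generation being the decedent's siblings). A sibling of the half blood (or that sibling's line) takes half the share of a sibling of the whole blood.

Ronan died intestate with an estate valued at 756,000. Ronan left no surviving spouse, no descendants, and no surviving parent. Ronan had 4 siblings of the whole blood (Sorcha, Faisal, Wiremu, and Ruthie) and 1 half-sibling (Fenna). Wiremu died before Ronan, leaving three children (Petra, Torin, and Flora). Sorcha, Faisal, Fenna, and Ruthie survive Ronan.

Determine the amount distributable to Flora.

The entire 756,000 passes to the siblings and their issue.
Counting each half-blood sibling's line as half a unit, there are 9/2 units in 756,000, so one unit is 168,000. Whole-blood lines (Sorcha, Faisal, Wiremu, and Ruthie) take 168,000 each; half-blood lines (Fenna) take 84,000 each.
Wiremu's share (168,000) is divided into 3 shares of 56,000: Petra, Torin, and Flora each take 56,000.

Flora receives 56,000.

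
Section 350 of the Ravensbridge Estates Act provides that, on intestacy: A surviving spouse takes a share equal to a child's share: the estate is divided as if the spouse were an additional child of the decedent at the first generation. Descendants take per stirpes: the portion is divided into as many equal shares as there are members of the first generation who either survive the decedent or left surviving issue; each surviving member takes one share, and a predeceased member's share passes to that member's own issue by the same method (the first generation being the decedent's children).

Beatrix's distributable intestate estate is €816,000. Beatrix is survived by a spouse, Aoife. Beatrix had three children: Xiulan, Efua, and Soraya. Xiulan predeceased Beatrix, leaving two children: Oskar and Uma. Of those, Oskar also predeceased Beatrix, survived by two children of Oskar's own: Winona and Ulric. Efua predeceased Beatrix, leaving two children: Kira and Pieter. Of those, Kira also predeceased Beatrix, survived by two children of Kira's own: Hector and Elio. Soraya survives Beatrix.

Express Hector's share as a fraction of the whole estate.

Hector receives 1/16 of the estate.

The spouse counts as an additional share at the children's level, so there are 4 primary shares of €204,000. Aoife takes one such share (€204,000).
The children's combined portion (€612,000) is divided into 3 shares of €204,000: Soraya takes €204,000; Xiulan's €204,000 share passes to Xiulan's issue; Efua's €204,000 share passes to Efua's issue.
Xiulan's share (€204,000) is divided into 2 shares of €102,000: Uma takes €102,000; Oskar's €102,000 share passes to Oskar's issue.
Oskar's share (€102,000) is divided into 2 shares of €51,000: Winona and Ulric each take €51,000.
Efua's share (€204,000) is divided into 2 shares of €102,000: Pieter takes €102,000; Kira's €102,000 share passes to Kira's issue.
Kira's share (€102,000) is divided into 2 shares of €51,000: Hector and Elio each take €51,000.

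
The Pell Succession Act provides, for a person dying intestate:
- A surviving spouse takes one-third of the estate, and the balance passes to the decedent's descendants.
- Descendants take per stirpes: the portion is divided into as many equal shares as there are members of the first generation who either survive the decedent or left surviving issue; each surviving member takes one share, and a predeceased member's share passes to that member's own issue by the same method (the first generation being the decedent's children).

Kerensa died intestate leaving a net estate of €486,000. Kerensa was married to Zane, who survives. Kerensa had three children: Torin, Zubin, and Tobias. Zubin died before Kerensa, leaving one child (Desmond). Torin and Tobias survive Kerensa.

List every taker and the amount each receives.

Zane: €162,000; Torin: €108,000; Desmond: €108,000; Tobias: €108,000

Zane takes one-third of €486,000 = €162,000. The remaining €324,000 passes to the descendants.
The descendants' portion (€324,000) is divided into 3 shares of €108,000: Torin and Tobias each take €108,000; Zubin's €108,000 share passes to Zubin's issue.
Zubin's share (€108,000) passes entirely to Desmond.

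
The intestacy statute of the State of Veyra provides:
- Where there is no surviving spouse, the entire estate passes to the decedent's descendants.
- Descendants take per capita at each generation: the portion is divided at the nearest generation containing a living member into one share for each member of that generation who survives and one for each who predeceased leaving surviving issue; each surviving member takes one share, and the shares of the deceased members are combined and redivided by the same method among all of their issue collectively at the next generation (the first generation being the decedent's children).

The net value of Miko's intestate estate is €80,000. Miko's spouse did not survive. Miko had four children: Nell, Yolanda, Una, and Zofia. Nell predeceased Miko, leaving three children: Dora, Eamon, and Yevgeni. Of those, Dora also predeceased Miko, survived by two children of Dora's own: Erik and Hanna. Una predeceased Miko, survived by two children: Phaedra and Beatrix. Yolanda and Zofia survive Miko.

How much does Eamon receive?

The entire €80,000 passes to the descendants.
That amount (€80,000) is divided at the children's generation into 4 shares of €20,000. Yolanda and Zofia each take €20,000. The 2 shares of the deceased (Nell and Una) are combined into a pool of €40,000.
That pool (€40,000) is divided at the grandchildren's generation into 5 shares of €8,000. Eamon, Yevgeni, Phaedra, and Beatrix each take €8,000. The remaining share for the deceased Dora (€8,000) is carried to the next generation.
That pool (€8,000) is divided at the great-grandchildren's generation equally among Erik and Hanna: €4,000 each.

Eamon receives €8,000.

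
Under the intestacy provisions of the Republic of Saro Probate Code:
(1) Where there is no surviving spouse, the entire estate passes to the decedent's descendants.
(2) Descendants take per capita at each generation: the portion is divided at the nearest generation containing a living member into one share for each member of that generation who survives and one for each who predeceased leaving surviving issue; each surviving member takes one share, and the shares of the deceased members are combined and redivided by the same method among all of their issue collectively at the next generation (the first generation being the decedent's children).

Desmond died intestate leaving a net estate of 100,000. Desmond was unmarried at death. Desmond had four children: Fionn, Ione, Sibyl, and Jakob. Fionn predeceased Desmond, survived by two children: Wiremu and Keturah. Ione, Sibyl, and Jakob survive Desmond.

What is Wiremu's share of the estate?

The entire 100,000 passes to the descendants.
That amount (100,000) is divided at the children's generation into 4 shares of 25,000. Ione, Sibyl, and Jakob each take 25,000. The remaining share for the deceased Fionn (25,000) is carried to the next generation.
That pool (25,000) is divided at the grandchildren's generation equally among Wiremu and Keturah: 12,500 each.

Wiremu receives 12,500.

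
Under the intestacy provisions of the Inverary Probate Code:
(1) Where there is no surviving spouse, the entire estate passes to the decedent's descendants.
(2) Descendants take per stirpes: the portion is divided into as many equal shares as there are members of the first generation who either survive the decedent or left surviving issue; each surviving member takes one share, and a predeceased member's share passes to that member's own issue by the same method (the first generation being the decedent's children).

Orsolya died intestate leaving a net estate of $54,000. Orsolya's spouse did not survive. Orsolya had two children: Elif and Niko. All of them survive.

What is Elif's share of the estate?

Elif receives $27,000.

The entire $54,000 passes to the descendants.
That amount ($54,000) is divided into 2 shares of $27,000: Elif and Niko each take $27,000.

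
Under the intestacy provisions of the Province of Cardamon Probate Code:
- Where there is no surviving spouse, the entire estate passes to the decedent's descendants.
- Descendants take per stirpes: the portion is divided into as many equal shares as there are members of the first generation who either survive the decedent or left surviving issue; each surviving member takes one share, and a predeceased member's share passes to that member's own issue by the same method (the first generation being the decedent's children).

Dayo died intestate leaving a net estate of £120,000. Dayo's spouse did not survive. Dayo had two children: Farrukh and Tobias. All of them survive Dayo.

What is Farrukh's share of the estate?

Farrukh receives £60,000.

The entire £120,000 passes to the descendants.
That amount (£120,000) is divided into 2 shares of £60,000: Farrukh and Tobias each take £60,000.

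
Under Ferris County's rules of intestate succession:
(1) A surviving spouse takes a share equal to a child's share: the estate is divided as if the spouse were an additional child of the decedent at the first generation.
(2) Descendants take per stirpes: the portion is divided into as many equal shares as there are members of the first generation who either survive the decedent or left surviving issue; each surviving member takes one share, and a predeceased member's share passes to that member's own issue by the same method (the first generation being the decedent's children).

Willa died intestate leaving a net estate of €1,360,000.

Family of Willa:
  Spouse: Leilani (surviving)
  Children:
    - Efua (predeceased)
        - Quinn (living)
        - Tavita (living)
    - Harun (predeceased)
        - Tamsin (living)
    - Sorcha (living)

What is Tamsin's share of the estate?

Tamsin receives €340,000.

The spouse counts as an additional share at the children's level, so there are 4 primary shares of €340,000. Leilani takes one such share (€340,000).
The children's combined portion (€1,020,000) is divided into 3 shares of €340,000: Sorcha takes €340,000; Efua's €340,000 share passes to Efua's issue; Harun's €340,000 share passes to Harun's issue.
Efua's share (€340,000) is divided into 2 shares of €170,000: Quinn and Tavita each take €170,000.
Harun's share (€340,000) passes entirely to Tamsin.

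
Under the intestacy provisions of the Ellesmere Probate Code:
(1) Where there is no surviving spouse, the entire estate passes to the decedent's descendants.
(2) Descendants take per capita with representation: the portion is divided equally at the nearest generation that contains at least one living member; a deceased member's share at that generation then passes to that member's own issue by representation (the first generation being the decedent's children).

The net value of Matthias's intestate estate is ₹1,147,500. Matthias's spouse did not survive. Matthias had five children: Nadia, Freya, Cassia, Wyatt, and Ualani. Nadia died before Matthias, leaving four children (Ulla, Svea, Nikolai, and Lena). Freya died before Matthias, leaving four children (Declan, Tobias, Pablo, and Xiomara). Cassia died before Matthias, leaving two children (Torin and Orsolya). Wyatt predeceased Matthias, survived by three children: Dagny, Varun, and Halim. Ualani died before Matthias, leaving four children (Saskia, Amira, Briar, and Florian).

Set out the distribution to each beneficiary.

The entire ₹1,147,500 passes to the descendants.
No child survives, so the initial division is made at the grandchildren's generation.
That amount (₹1,147,500) is divided into 17 shares of ₹67,500: Ulla, Svea, Nikolai, Lena, Declan, Tobias, Pablo, Xiomara, Torin, Orsolya, Dagny, Varun, Halim, Saskia, Amira, Briar, and Florian each take ₹67,500.

Ulla: ₹67,500; Svea: ₹67,500; Nikolai: ₹67,500; Lena: ₹67,500; Declan: ₹67,500; Tobias: ₹67,500; Pablo: ₹67,500; Xiomara: ₹67,500; Torin: ₹67,500; Orsolya: ₹67,500; Dagny: ₹67,500; Varun: ₹67,500; Halim: ₹67,500; Saskia: ₹67,500; Amira: ₹67,500; Briar: ₹67,500; Florian: ₹67,500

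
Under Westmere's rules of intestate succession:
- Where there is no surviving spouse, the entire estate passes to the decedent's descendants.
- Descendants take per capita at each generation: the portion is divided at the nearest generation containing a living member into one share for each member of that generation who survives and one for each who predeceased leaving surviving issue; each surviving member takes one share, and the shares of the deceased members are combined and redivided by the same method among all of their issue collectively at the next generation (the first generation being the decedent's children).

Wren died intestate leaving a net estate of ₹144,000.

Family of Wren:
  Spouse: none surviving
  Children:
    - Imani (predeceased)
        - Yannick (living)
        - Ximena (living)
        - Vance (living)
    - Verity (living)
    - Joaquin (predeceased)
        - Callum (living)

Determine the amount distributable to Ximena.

Ximena receives ₹24,000.

The entire ₹144,000 passes to the descendants.
That amount (₹144,000) is divided at the children's generation into 3 shares of ₹48,000. Verity takes ₹48,000. The 2 shares of the deceased (Imani and Joaquin) are combined into a pool of ₹96,000.
That pool (₹96,000) is divided at the grandchildren's generation equally among Yannick, Ximena, Vance, and Callum: ₹24,000 each.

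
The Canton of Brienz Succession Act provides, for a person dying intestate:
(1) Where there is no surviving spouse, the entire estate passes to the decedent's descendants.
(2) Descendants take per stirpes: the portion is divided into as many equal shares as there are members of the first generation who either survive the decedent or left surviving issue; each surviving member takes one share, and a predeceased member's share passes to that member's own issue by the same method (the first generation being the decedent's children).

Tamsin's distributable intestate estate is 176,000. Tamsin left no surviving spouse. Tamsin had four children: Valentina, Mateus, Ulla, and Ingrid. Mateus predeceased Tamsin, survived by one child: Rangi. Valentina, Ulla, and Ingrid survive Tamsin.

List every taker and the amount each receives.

Valentina: 44,000; Rangi: 44,000; Ulla: 44,000; Ingrid: 44,000

The entire 176,000 passes to the descendants.
That amount (176,000) is divided into 4 shares of 44,000: Valentina, Ulla, and Ingrid each take 44,000; Mateus's 44,000 share passes to Mateus's issue.
Mateus's share (44,000) passes entirely to Rangi.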